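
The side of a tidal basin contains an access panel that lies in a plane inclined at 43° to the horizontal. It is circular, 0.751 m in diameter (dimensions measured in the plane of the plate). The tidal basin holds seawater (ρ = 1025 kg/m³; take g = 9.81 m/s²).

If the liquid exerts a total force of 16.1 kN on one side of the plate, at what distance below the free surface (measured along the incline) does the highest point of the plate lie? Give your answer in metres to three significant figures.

y_top ≈ 4.92 m

γ = ρg = 1025 × 9.81 / 1000 = 10.05525 kN/m³.
A = π(0.3755)² = 0.442965 m².
From F = γ·h_c·A, the centroid depth is h_c = 16.1/(10.05525 × 0.442965) = 3.61463 m.
Let θ = 43° be the plate's angle to the horizontal; measure y along the incline from where the plane meets the free surface. Vertical depth h = y·sinθ with sinθ = 0.681998.
Along the incline, y_c = h_c/sinθ = 3.61463/0.681998 = 5.30006 m.
The centroid is at the centre, 0.3755 m below the top of the plate, so the highest point sits at y_top = 5.30006 − 0.3755 = 4.92456 m along the incline.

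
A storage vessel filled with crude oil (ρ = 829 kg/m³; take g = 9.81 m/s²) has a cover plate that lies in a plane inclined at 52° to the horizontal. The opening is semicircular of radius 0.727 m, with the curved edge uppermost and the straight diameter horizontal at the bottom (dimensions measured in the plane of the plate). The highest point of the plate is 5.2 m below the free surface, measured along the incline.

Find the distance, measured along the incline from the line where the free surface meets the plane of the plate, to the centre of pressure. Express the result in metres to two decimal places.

γ = ρg = 829 × 9.81 / 1000 = 8.13249 kN/m³.
Let θ = 52° be the plate's angle to the horizontal; measure y along the incline from where the plane meets the free surface. Vertical depth h = y·sinθ with sinθ = 0.788011.
The centroid lies 4r/(3π) = 0.308548 m above the diameter, so r − 4r/(3π) = 0.727 − 0.308548 = 0.418452 m below the topmost point, so y_c = 5.2 + 0.418452 = 5.61845 m and h_c = 5.61845 × 0.788011 = 4.4274 m.
A = πr²/2 = π × 0.727²/2 = 0.830211 m².
Resultant F = γ·h_c·A = 8.13249 × 4.4274 × 0.830211 = 29.8924 kN.
I_c = (π/8 − 8/(9π))·r⁴ = 0.109757 × 0.727⁴ = 0.0306598 m⁴.
Centre of pressure: y_p = y_c + I_c/(y_c·A) = 5.61845 + 0.0306598/(5.61845 × 0.830211) = 5.61845 + 0.00657301 = 5.62502 m along the plane.

y_p = 5.63 m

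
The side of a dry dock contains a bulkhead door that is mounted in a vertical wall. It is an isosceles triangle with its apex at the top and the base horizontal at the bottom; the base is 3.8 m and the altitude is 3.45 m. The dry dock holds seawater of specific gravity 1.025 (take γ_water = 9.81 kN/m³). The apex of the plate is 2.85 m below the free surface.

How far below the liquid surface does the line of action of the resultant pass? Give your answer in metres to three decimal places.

γ = 1.025 × 9.81 = 10.05525 kN/m³.
With the apex up, the centroid sits 2h/3 = 2 × 3.45/3 = 2.3 m below the apex, so the centroid depth is h_c = 2.85 + 2.3 = 5.15 m.
A = ½ × 3.8 × 3.45 = 6.555 m².
Resultant F = γ·h_c·A = 10.05525 × 5.15 × 6.555 = 339.448 kN.
I_c = b·h³/36 = 3.8 × 3.45³/36 = 4.33449 m⁴.
Centre of pressure: y_p = y_c + I_c/(y_c·A) = 5.15 + 4.33449/(5.15 × 6.555) = 5.15 + 0.128398 = 5.2784 m along the plane.

h_p = 5.278 m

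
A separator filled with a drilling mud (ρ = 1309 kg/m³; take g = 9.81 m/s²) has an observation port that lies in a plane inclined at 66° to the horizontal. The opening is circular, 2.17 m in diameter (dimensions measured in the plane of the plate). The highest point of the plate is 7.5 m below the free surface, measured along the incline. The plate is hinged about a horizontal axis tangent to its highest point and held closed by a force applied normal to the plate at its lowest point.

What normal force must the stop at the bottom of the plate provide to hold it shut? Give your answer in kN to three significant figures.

γ = ρg = 1309 × 9.81 / 1000 = 12.84129 kN/m³.
Let θ = 66° be the plate's angle to the horizontal; measure y along the incline from where the plane meets the free surface. Vertical depth h = y·sinθ with sinθ = 0.913545.
The centroid is at the centre, 1.085 m below the top of the plate, so y_c = 7.5 + 1.085 = 8.585 m and h_c = 8.585 × 0.913545 = 7.84278 m.
A = π(1.085)² = 3.69836 m².
Resultant F = γ·h_c·A = 12.84129 × 7.84278 × 3.69836 = 372.467 kN.
I_c = πr⁴/4 = π × 1.085⁴/4 = 1.08845 m⁴.
Centre of pressure: y_p = y_c + I_c/(y_c·A) = 8.585 + 1.08845/(8.585 × 3.69836) = 8.585 + 0.0342814 = 8.61928 m along the plane.
The resultant acts 1.085 + 0.0342814 = 1.11928 m (along the plate) below the hinge at the top edge, so the moment about the hinge is M = F × 1.11928 = 372.467 × 1.11928 = 416.895 kN·m.
A normal force at the bottom, 2.17 m from the hinge, must supply this moment: P = 416.895/2.17 = 192.118 kN.

P ≈ 192 kN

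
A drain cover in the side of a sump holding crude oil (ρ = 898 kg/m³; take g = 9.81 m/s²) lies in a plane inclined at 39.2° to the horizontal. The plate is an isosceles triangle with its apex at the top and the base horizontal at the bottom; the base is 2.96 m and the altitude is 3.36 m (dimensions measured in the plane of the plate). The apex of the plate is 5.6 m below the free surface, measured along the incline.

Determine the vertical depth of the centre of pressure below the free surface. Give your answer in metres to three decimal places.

h_p = 5.006 m

γ = ρg = 898 × 9.81 / 1000 = 8.80938 kN/m³.
Let θ = 39.2° be the plate's angle to the horizontal; measure y along the incline from where the plane meets the free surface. Vertical depth h = y·sinθ with sinθ = 0.632029.
With the apex up, the centroid sits 2h/3 = 2 × 3.36/3 = 2.24 m below the apex, so y_c = 5.6 + 2.24 = 7.84 m and h_c = 7.84 × 0.632029 = 4.95511 m.
A = ½ × 2.96 × 3.36 = 4.9728 m².
Resultant F = γ·h_c·A = 8.80938 × 4.95511 × 4.9728 = 217.07 kN.
I_c = b·h³/36 = 2.96 × 3.36³/36 = 3.11894 m⁴.
Centre of pressure: y_p = y_c + I_c/(y_c·A) = 7.84 + 3.11894/(7.84 × 4.9728) = 7.84 + 0.08 = 7.92 m along the plane.
Vertically, h_p = y_p·sinθ = 7.92 × 0.632029 = 5.00567 m.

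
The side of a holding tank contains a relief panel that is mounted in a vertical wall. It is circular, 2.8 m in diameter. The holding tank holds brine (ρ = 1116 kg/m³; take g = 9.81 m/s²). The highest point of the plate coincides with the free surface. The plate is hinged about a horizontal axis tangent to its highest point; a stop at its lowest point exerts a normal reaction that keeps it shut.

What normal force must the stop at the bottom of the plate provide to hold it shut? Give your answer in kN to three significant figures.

P ≈ 59.0 kN

γ = ρg = 1116 × 9.81 / 1000 = 10.94796 kN/m³.
The centroid is at the centre, 1.4 m below the top of the plate, so the centroid depth is h_c = 1.4 m.
A = π(1.4)² = 6.15752 m².
Resultant F = γ·h_c·A = 10.94796 × 1.4 × 6.15752 = 94.3772 kN.
I_c = πr⁴/4 = π × 1.4⁴/4 = 3.01719 m⁴.
Centre of pressure: y_p = y_c + I_c/(y_c·A) = 1.4 + 3.01719/(1.4 × 6.15752) = 1.4 + 0.350001 = 1.75 m along the plane.
The resultant acts 1.4 + 0.350001 = 1.75 m (along the plate) below the hinge at the top edge, so the moment about the hinge is M = F × 1.75 = 94.3772 × 1.75 = 165.16 kN·m.
A normal force at the bottom, 2.8 m from the hinge, must supply this moment: P = 165.16/2.8 = 58.9857 kN.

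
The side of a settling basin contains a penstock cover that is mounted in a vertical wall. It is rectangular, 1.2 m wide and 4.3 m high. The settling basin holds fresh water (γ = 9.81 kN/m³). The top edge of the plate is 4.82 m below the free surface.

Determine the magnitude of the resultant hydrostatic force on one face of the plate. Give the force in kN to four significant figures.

F ≈ 352.8 kN

γ = 9.81 kN/m³.
The centroid lies 4.3/2 = 2.15 m below the top edge, so the centroid depth is h_c = 4.82 + 2.15 = 6.97 m.
A = 1.2 × 4.3 = 5.16 m².
Resultant F = γ·h_c·A = 9.81 × 6.97 × 5.16 = 352.819 kN.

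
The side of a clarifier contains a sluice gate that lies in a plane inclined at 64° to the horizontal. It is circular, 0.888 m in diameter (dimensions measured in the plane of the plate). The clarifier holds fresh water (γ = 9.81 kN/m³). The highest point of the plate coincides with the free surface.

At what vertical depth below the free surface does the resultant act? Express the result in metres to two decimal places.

h_p = 0.50 m

γ = 9.81 kN/m³.
Let θ = 64° be the plate's angle to the horizontal; measure y along the incline from where the plane meets the free surface. Vertical depth h = y·sinθ with sinθ = 0.898794.
The centroid is at the centre, 0.444 m below the top of the plate, so y_c = 0.444 m and h_c = 0.444 × 0.898794 = 0.399065 m.
A = π(0.444)² = 0.619321 m².
Resultant F = γ·h_c·A = 9.81 × 0.399065 × 0.619321 = 2.42453 kN.
I_c = πr⁴/4 = π × 0.444⁴/4 = 0.0305226 m⁴.
Centre of pressure: y_p = y_c + I_c/(y_c·A) = 0.444 + 0.0305226/(0.444 × 0.619321) = 0.444 + 0.111 = 0.555 m along the plane.
Vertically, h_p = y_p·sinθ = 0.555 × 0.898794 = 0.498831 m.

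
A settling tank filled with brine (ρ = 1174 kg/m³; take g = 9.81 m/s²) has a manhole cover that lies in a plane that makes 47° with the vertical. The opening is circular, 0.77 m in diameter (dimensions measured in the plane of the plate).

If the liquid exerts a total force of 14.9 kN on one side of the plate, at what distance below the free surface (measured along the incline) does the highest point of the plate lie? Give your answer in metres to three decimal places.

y_top ≈ 3.689 m

γ = ρg = 1174 × 9.81 / 1000 = 11.51694 kN/m³.
A = π(0.385)² = 0.465663 m².
From F = γ·h_c·A, the centroid depth is h_c = 14.9/(11.51694 × 0.465663) = 2.77829 m.
The plate makes 47° with the vertical, i.e. θ = 90° − 47° = 43° to the horizontal. Measuring y along the incline from the free-surface line, vertical depth h = y·sinθ with sinθ = 0.681998.
Along the incline, y_c = h_c/sinθ = 2.77829/0.681998 = 4.07375 m.
The centroid is at the centre, 0.385 m below the top of the plate, so the highest point sits at y_top = 4.07375 − 0.385 = 3.68875 m along the incline.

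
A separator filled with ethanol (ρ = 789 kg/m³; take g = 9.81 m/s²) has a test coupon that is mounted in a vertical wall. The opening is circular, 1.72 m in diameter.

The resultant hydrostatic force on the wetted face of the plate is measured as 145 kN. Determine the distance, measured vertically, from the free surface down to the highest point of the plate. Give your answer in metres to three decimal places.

d_top ≈ 7.203 m

γ = ρg = 789 × 9.81 / 1000 = 7.74009 kN/m³.
A = π(0.86)² = 2.32352 m².
From F = γ·h_c·A, the centroid depth is h_c = 145/(7.74009 × 2.32352) = 8.06261 m.
The centroid is at the centre, 0.86 m below the top of the plate, so the highest point sits at h_top = 8.06261 − 0.86 = 7.20261 m below the surface.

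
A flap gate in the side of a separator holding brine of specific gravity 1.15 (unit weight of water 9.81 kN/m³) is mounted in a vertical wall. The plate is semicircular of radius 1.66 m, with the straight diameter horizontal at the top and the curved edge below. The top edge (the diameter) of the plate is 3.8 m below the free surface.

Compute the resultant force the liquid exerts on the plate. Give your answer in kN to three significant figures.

γ = 1.15 × 9.81 = 11.2815 kN/m³.
The centroid of a semicircle lies 4r/(3π) = 0.704526 m from the diameter, here below the top edge, so the centroid depth is h_c = 3.8 + 0.704526 = 4.50453 m.
A = πr²/2 = π × 1.66²/2 = 4.32849 m².
Resultant F = γ·h_c·A = 11.2815 × 4.50453 × 4.32849 = 219.965 kN.

F ≈ 220 kN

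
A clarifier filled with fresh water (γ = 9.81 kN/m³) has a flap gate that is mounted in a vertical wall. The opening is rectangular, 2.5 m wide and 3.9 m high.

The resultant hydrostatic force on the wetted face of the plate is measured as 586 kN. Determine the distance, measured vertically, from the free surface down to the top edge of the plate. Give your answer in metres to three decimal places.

d_top ≈ 4.177 m

γ = 9.81 kN/m³.
A = 2.5 × 3.9 = 9.75 m².
From F = γ·h_c·A, the centroid depth is h_c = 586/(9.81 × 9.75) = 6.12666 m.
The centroid lies 3.9/2 = 1.95 m below the top edge, so the top edge sits at h_top = 6.12666 − 1.95 = 4.17666 m below the surface.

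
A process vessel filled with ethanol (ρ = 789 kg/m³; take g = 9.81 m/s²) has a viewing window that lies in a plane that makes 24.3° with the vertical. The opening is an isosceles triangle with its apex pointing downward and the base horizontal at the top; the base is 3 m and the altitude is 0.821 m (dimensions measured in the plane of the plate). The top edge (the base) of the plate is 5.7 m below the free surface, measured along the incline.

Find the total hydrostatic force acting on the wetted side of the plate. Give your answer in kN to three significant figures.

F ≈ 51.9 kN

γ = ρg = 789 × 9.81 / 1000 = 7.74009 kN/m³.
The plate makes 24.3° with the vertical, i.e. θ = 90° − 24.3° = 65.7° to the horizontal. Measuring y along the incline from the free-surface line, vertical depth h = y·sinθ with sinθ = 0.911403.
With the apex down, the centroid sits h/3 = 0.821/3 = 0.273667 m below the base (the top edge), so y_c = 5.7 + 0.273667 = 5.97367 m and h_c = 5.97367 × 0.911403 = 5.44442 m.
A = ½ × 3 × 0.821 = 1.2315 m².
Resultant F = γ·h_c·A = 7.74009 × 5.44442 × 1.2315 = 51.8958 kN.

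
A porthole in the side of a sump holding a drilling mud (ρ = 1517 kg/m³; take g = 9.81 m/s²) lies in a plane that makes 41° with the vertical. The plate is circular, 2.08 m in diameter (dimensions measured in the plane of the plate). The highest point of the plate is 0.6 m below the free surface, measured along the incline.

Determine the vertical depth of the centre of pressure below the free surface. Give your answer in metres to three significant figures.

γ = ρg = 1517 × 9.81 / 1000 = 14.88177 kN/m³.
The plate makes 41° with the vertical, i.e. θ = 90° − 41° = 49° to the horizontal. Measuring y along the incline from the free-surface line, vertical depth h = y·sinθ with sinθ = 0.754710.
The centroid is at the centre, 1.04 m below the top of the plate, so y_c = 0.6 + 1.04 = 1.64 m and h_c = 1.64 × 0.754710 = 1.23772 m.
A = π(1.04)² = 3.39795 m².
Resultant F = γ·h_c·A = 14.88177 × 1.23772 × 3.39795 = 62.5884 kN.
I_c = πr⁴/4 = π × 1.04⁴/4 = 0.918805 m⁴.
Centre of pressure: y_p = y_c + I_c/(y_c·A) = 1.64 + 0.918805/(1.64 × 3.39795) = 1.64 + 0.164878 = 1.80488 m along the plane.
Vertically, h_p = y_p·sinθ = 1.80488 × 0.754710 = 1.36216 m.

h_p = 1.36 m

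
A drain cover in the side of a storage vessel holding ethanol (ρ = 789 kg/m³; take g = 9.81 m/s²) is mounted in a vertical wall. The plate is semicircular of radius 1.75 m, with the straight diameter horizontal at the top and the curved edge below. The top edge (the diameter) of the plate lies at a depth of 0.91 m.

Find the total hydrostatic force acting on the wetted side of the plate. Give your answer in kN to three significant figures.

γ = ρg = 789 × 9.81 / 1000 = 7.74009 kN/m³.
The centroid of a semicircle lies 4r/(3π) = 0.742723 m from the diameter, here below the top edge, so the centroid depth is h_c = 0.91 + 0.742723 = 1.65272 m.
A = πr²/2 = π × 1.75²/2 = 4.81056 m².
Resultant F = γ·h_c·A = 7.74009 × 1.65272 × 4.81056 = 61.5377 kN.

F ≈ 61.5 kN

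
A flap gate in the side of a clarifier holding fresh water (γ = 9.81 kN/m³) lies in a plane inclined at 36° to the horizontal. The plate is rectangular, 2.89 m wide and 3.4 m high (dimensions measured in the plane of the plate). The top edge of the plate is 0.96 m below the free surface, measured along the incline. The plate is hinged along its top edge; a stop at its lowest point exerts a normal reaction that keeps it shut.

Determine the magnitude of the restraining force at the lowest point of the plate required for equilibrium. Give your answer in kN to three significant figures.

P ≈ 91.4 kN

γ = 9.81 kN/m³.
Let θ = 36° be the plate's angle to the horizontal; measure y along the incline from where the plane meets the free surface. Vertical depth h = y·sinθ with sinθ = 0.587785.
The centroid lies 3.4/2 = 1.7 m below the top edge, so y_c = 0.96 + 1.7 = 2.66 m and h_c = 2.66 × 0.587785 = 1.56351 m.
A = 2.89 × 3.4 = 9.826 m².
Resultant F = γ·h_c·A = 9.81 × 1.56351 × 9.826 = 150.712 kN.
I_c = b·h³/12 = 2.89 × 3.4³/12 = 9.46571 m⁴.
Centre of pressure: y_p = y_c + I_c/(y_c·A) = 2.66 + 9.46571/(2.66 × 9.826) = 2.66 + 0.362155 = 3.02216 m along the plane.
The resultant acts 1.7 + 0.362155 = 2.06215 m (along the plate) below the hinge at the top edge, so the moment about the hinge is M = F × 2.06215 = 150.712 × 2.06215 = 310.791 kN·m.
A normal force at the bottom, 3.4 m from the hinge, must supply this moment: P = 310.791/3.4 = 91.4091 kN.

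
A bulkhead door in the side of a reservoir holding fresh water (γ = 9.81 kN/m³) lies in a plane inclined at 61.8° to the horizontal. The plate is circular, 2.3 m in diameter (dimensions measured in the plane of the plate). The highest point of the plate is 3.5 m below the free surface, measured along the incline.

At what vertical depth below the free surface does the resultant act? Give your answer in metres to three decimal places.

γ = 9.81 kN/m³.
Let θ = 61.8° be the plate's angle to the horizontal; measure y along the incline from where the plane meets the free surface. Vertical depth h = y·sinθ with sinθ = 0.881303.
The centroid is at the centre, 1.15 m below the top of the plate, so y_c = 3.5 + 1.15 = 4.65 m and h_c = 4.65 × 0.881303 = 4.09806 m.
A = π(1.15)² = 4.15476 m².
Resultant F = γ·h_c·A = 9.81 × 4.09806 × 4.15476 = 167.03 kN.
I_c = πr⁴/4 = π × 1.15⁴/4 = 1.37367 m⁴.
Centre of pressure: y_p = y_c + I_c/(y_c·A) = 4.65 + 1.37367/(4.65 × 4.15476) = 4.65 + 0.0711023 = 4.7211 m along the plane.
Vertically, h_p = y_p·sinθ = 4.7211 × 0.881303 = 4.16072 m.

h_p = 4.161 m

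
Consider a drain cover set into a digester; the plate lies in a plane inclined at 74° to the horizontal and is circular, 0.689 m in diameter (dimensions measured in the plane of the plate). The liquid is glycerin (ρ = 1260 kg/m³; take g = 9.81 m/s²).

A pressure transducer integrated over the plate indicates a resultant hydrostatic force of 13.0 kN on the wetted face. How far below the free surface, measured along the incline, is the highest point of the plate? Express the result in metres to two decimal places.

γ = ρg = 1260 × 9.81 / 1000 = 12.3606 kN/m³.
A = π(0.3445)² = 0.372845 m².
From F = γ·h_c·A, the centroid depth is h_c = 13.0/(12.3606 × 0.372845) = 2.82082 m.
Let θ = 74° be the plate's angle to the horizontal; measure y along the incline from where the plane meets the free surface. Vertical depth h = y·sinθ with sinθ = 0.961262.
Along the incline, y_c = h_c/sinθ = 2.82082/0.961262 = 2.9345 m.
The centroid is at the centre, 0.3445 m below the top of the plate, so the highest point sits at y_top = 2.9345 − 0.3445 = 2.59 m along the incline.

y_top ≈ 2.59 m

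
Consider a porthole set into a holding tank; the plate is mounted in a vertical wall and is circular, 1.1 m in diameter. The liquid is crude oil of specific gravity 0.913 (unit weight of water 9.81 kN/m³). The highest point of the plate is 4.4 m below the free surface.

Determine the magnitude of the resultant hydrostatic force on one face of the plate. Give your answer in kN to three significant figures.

γ = 0.913 × 9.81 = 8.95653 kN/m³.
The centroid is at the centre, 0.55 m below the top of the plate, so the centroid depth is h_c = 4.4 + 0.55 = 4.95 m.
A = π(0.55)² = 0.950332 m².
Resultant F = γ·h_c·A = 8.95653 × 4.95 × 0.950332 = 42.1328 kN.

F ≈ 42.1 kN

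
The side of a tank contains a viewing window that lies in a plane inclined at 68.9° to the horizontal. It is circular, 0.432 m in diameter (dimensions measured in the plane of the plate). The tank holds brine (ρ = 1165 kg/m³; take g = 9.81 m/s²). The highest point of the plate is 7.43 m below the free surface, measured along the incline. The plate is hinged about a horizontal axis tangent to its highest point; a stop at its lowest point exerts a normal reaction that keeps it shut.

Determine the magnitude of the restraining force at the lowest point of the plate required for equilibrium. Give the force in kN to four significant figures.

P ≈ 6.017 kN

γ = ρg = 1165 × 9.81 / 1000 = 11.42865 kN/m³.
Let θ = 68.9° be the plate's angle to the horizontal; measure y along the incline from where the plane meets the free surface. Vertical depth h = y·sinθ with sinθ = 0.932954.
The centroid is at the centre, 0.216 m below the top of the plate, so y_c = 7.43 + 0.216 = 7.646 m and h_c = 7.646 × 0.932954 = 7.13337 m.
A = π(0.216)² = 0.146574 m².
Resultant F = γ·h_c·A = 11.42865 × 7.13337 × 0.146574 = 11.9494 kN.
I_c = πr⁴/4 = π × 0.216⁴/4 = 0.00170964 m⁴.
Centre of pressure: y_p = y_c + I_c/(y_c·A) = 7.646 + 0.00170964/(7.646 × 0.146574) = 7.646 + 0.0015255 = 7.64753 m along the plane.
The resultant acts 0.216 + 0.0015255 = 0.217526 m (along the plate) below the hinge at the top edge, so the moment about the hinge is M = F × 0.217526 = 11.9494 × 0.217526 = 2.59931 kN·m.
A normal force at the bottom, 0.432 m from the hinge, must supply this moment: P = 2.59931/0.432 = 6.01692 kN.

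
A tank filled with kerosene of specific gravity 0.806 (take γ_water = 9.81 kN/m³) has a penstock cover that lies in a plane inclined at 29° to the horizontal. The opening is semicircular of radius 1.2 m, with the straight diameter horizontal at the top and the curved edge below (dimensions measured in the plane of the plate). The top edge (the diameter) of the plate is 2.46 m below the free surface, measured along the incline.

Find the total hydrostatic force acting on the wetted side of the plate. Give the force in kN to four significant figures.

γ = 0.806 × 9.81 = 7.90686 kN/m³.
Let θ = 29° be the plate's angle to the horizontal; measure y along the incline from where the plane meets the free surface. Vertical depth h = y·sinθ with sinθ = 0.484810.
The centroid of a semicircle lies 4r/(3π) = 0.509296 m from the diameter, here below the top edge, so y_c = 2.46 + 0.509296 = 2.9693 m and h_c = 2.9693 × 0.484810 = 1.43955 m.
A = πr²/2 = π × 1.2²/2 = 2.26195 m².
Resultant F = γ·h_c·A = 7.90686 × 1.43955 × 2.26195 = 25.7462 kN.

F ≈ 25.75 kN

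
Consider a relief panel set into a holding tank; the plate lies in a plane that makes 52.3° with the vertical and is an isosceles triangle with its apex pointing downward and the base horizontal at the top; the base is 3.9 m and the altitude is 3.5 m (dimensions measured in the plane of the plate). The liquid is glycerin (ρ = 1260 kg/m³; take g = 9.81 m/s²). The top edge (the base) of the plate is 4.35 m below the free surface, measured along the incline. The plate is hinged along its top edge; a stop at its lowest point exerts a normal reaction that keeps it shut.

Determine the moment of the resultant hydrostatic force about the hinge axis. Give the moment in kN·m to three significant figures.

γ = ρg = 1260 × 9.81 / 1000 = 12.3606 kN/m³.
The plate makes 52.3° with the vertical, i.e. θ = 90° − 52.3° = 37.7° to the horizontal. Measuring y along the incline from the free-surface line, vertical depth h = y·sinθ with sinθ = 0.611527.
With the apex down, the centroid sits h/3 = 3.5/3 = 1.16667 m below the base (the top edge), so y_c = 4.35 + 1.16667 = 5.51667 m and h_c = 5.51667 × 0.611527 = 3.37359 m.
A = ½ × 3.9 × 3.5 = 6.825 m².
Resultant F = γ·h_c·A = 12.3606 × 3.37359 × 6.825 = 284.6 kN.
I_c = b·h³/36 = 3.9 × 3.5³/36 = 4.64479 m⁴.
Centre of pressure: y_p = y_c + I_c/(y_c·A) = 5.51667 + 4.64479/(5.51667 × 6.825) = 5.51667 + 0.123363 = 5.64003 m along the plane.
The resultant acts 1.16667 + 0.123363 = 1.29003 m (along the plate) below the hinge at the top edge, so the moment about the hinge is M = F × 1.29003 = 284.6 × 1.29003 = 367.143 kN·m.

M ≈ 367 kN·m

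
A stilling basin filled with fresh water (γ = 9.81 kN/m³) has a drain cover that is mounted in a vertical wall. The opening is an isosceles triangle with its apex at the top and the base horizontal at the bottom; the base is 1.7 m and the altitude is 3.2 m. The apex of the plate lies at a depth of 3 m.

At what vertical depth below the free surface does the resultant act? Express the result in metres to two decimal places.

h_p = 5.24 m

γ = 9.81 kN/m³.
With the apex up, the centroid sits 2h/3 = 2 × 3.2/3 = 2.13333 m below the apex, so the centroid depth is h_c = 3 + 2.13333 = 5.13333 m.
A = ½ × 1.7 × 3.2 = 2.72 m².
Resultant F = γ·h_c·A = 9.81 × 5.13333 × 2.72 = 136.974 kN.
I_c = b·h³/36 = 1.7 × 3.2³/36 = 1.54738 m⁴.
Centre of pressure: y_p = y_c + I_c/(y_c·A) = 5.13333 + 1.54738/(5.13333 × 2.72) = 5.13333 + 0.110823 = 5.24415 m along the plane.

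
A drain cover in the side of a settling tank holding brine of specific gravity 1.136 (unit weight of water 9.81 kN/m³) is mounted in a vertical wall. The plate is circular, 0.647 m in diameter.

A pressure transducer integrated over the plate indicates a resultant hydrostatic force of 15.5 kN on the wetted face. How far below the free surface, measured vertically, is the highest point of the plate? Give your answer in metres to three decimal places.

γ = 1.136 × 9.81 = 11.14416 kN/m³.
A = π(0.3235)² = 0.328775 m².
From F = γ·h_c·A, the centroid depth is h_c = 15.5/(11.14416 × 0.328775) = 4.23044 m.
The centroid is at the centre, 0.3235 m below the top of the plate, so the highest point sits at h_top = 4.23044 − 0.3235 = 3.90694 m below the surface.

d_top ≈ 3.907 m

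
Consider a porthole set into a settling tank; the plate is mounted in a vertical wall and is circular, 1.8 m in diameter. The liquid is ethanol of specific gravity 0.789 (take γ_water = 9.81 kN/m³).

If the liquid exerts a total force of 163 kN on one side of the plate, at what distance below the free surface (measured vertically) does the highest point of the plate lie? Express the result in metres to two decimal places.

d_top ≈ 7.38 m

γ = 0.789 × 9.81 = 7.74009 kN/m³.
A = π(0.9)² = 2.54469 m².
From F = γ·h_c·A, the centroid depth is h_c = 163/(7.74009 × 2.54469) = 8.27574 m.
The centroid is at the centre, 0.9 m below the top of the plate, so the highest point sits at h_top = 8.27574 − 0.9 = 7.37574 m below the surface.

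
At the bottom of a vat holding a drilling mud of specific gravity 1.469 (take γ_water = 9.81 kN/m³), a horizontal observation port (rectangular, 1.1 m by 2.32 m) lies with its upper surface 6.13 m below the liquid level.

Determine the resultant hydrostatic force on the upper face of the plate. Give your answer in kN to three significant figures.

γ = 1.469 × 9.81 = 14.41089 kN/m³.
The plate is horizontal, so pressure is uniform at p = γ·h = 14.41089 × 6.13 = 88.3388 kN/m².
A = 1.1 × 2.32 = 2.552 m².
F = p·A = 88.3388 × 2.552 = 225.441 kN.

F ≈ 225 kN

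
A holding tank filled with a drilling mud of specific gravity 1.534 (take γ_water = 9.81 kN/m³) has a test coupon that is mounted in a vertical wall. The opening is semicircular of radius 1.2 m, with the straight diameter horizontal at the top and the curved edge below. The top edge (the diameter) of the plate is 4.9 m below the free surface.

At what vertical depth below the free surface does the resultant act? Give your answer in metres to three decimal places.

h_p = 5.428 m

γ = 1.534 × 9.81 = 15.04854 kN/m³.
The centroid of a semicircle lies 4r/(3π) = 0.509296 m from the diameter, here below the top edge, so the centroid depth is h_c = 4.9 + 0.509296 = 5.4093 m.
A = πr²/2 = π × 1.2²/2 = 2.26195 m².
Resultant F = γ·h_c·A = 15.04854 × 5.4093 × 2.26195 = 184.127 kN.
I_c = (π/8 − 8/(9π))·r⁴ = 0.109757 × 1.2⁴ = 0.227592 m⁴.
Centre of pressure: y_p = y_c + I_c/(y_c·A) = 5.4093 + 0.227592/(5.4093 × 2.26195) = 5.4093 + 0.0186009 = 5.4279 m along the plane.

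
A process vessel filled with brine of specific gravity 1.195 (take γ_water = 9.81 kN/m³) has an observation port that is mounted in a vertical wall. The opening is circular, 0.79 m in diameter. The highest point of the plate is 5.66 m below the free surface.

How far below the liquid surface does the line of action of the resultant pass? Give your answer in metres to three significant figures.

γ = 1.195 × 9.81 = 11.72295 kN/m³.
The centroid is at the centre, 0.395 m below the top of the plate, so the centroid depth is h_c = 5.66 + 0.395 = 6.055 m.
A = π(0.395)² = 0.490167 m².
Resultant F = γ·h_c·A = 11.72295 × 6.055 × 0.490167 = 34.7933 kN.
I_c = πr⁴/4 = π × 0.395⁴/4 = 0.0191196 m⁴.
Centre of pressure: y_p = y_c + I_c/(y_c·A) = 6.055 + 0.0191196/(6.055 × 0.490167) = 6.055 + 0.006442 = 6.06144 m along the plane.

h_p = 6.06 m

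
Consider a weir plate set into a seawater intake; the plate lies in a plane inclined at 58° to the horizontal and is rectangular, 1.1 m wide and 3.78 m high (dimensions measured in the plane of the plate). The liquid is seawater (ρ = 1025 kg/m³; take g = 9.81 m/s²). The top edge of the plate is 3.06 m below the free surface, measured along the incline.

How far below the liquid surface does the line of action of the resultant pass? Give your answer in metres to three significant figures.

γ = ρg = 1025 × 9.81 / 1000 = 10.05525 kN/m³.
Let θ = 58° be the plate's angle to the horizontal; measure y along the incline from where the plane meets the free surface. Vertical depth h = y·sinθ with sinθ = 0.848048.
The centroid lies 3.78/2 = 1.89 m below the top edge, so y_c = 3.06 + 1.89 = 4.95 m and h_c = 4.95 × 0.848048 = 4.19784 m.
A = 1.1 × 3.78 = 4.158 m².
Resultant F = γ·h_c·A = 10.05525 × 4.19784 × 4.158 = 175.511 kN.
I_c = b·h³/12 = 1.1 × 3.78³/12 = 4.95093 m⁴.
Centre of pressure: y_p = y_c + I_c/(y_c·A) = 4.95 + 4.95093/(4.95 × 4.158) = 4.95 + 0.240545 = 5.19055 m along the plane.
Vertically, h_p = y_p·sinθ = 5.19055 × 0.848048 = 4.40184 m.

h_p = 4.40 m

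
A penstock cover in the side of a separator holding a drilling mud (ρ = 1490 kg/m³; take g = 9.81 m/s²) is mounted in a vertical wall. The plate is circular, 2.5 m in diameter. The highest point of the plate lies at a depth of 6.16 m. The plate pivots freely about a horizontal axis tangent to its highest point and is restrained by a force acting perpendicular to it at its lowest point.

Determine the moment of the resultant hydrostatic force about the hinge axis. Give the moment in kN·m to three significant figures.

M ≈ 693 kN·m

γ = ρg = 1490 × 9.81 / 1000 = 14.6169 kN/m³.
The centroid is at the centre, 1.25 m below the top of the plate, so the centroid depth is h_c = 6.16 + 1.25 = 7.41 m.
A = π(1.25)² = 4.90874 m².
Resultant F = γ·h_c·A = 14.6169 × 7.41 × 4.90874 = 531.672 kN.
I_c = πr⁴/4 = π × 1.25⁴/4 = 1.91748 m⁴.
Centre of pressure: y_p = y_c + I_c/(y_c·A) = 7.41 + 1.91748/(7.41 × 4.90874) = 7.41 + 0.052716 = 7.46272 m along the plane.
The resultant acts 1.25 + 0.052716 = 1.30272 m (along the plate) below the hinge at the top edge, so the moment about the hinge is M = F × 1.30272 = 531.672 × 1.30272 = 692.62 kN·m.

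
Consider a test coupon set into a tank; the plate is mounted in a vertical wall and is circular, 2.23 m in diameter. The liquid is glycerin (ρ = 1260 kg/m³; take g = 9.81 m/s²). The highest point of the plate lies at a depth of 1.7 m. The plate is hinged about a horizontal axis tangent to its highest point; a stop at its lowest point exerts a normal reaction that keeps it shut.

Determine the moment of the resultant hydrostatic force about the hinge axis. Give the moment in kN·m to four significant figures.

M ≈ 166.5 kN·m

γ = ρg = 1260 × 9.81 / 1000 = 12.3606 kN/m³.
The centroid is at the centre, 1.115 m below the top of the plate, so the centroid depth is h_c = 1.7 + 1.115 = 2.815 m.
A = π(1.115)² = 3.90571 m².
Resultant F = γ·h_c·A = 12.3606 × 2.815 × 3.90571 = 135.9 kN.
I_c = πr⁴/4 = π × 1.115⁴/4 = 1.21392 m⁴.
Centre of pressure: y_p = y_c + I_c/(y_c·A) = 2.815 + 1.21392/(2.815 × 3.90571) = 2.815 + 0.110411 = 2.92541 m along the plane.
The resultant acts 1.115 + 0.110411 = 1.22541 m (along the plate) below the hinge at the top edge, so the moment about the hinge is M = F × 1.22541 = 135.9 × 1.22541 = 166.533 kN·m.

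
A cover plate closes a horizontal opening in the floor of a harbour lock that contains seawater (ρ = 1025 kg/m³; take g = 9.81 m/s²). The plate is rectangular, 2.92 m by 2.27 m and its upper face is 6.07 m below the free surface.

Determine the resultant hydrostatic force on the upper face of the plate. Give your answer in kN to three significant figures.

γ = ρg = 1025 × 9.81 / 1000 = 10.05525 kN/m³.
The plate is horizontal, so pressure is uniform at p = γ·h = 10.05525 × 6.07 = 61.0354 kN/m².
A = 2.92 × 2.27 = 6.6284 m².
F = p·A = 61.0354 × 6.6284 = 404.567 kN.

F ≈ 405 kN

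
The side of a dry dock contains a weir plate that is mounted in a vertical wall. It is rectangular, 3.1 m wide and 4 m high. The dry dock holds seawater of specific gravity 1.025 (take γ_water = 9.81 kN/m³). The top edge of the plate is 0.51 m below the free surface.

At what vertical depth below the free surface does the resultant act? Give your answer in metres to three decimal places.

h_p = 3.041 m

γ = 1.025 × 9.81 = 10.05525 kN/m³.
The centroid lies 4/2 = 2 m below the top edge, so the centroid depth is h_c = 0.51 + 2 = 2.51 m.
A = 3.1 × 4 = 12.4 m².
Resultant F = γ·h_c·A = 10.05525 × 2.51 × 12.4 = 312.96 kN.
I_c = b·h³/12 = 3.1 × 4³/12 = 16.5333 m⁴.
Centre of pressure: y_p = y_c + I_c/(y_c·A) = 2.51 + 16.5333/(2.51 × 12.4) = 2.51 + 0.531207 = 3.04121 m along the plane.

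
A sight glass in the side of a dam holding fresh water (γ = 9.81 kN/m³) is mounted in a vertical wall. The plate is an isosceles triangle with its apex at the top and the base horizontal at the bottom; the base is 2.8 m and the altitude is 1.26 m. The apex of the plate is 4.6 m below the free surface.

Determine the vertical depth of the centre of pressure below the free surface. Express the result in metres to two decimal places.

γ = 9.81 kN/m³.
With the apex up, the centroid sits 2h/3 = 2 × 1.26/3 = 0.84 m below the apex, so the centroid depth is h_c = 4.6 + 0.84 = 5.44 m.
A = ½ × 2.8 × 1.26 = 1.764 m².
Resultant F = γ·h_c·A = 9.81 × 5.44 × 1.764 = 94.1383 kN.
I_c = b·h³/36 = 2.8 × 1.26³/36 = 0.155585 m⁴.
Centre of pressure: y_p = y_c + I_c/(y_c·A) = 5.44 + 0.155585/(5.44 × 1.764) = 5.44 + 0.0162133 = 5.45621 m along the plane.

h_p = 5.46 m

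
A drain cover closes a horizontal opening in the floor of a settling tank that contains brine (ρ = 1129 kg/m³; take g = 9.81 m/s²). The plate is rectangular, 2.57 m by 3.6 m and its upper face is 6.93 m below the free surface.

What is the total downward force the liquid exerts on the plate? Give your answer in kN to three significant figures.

F ≈ 710 kN

γ = ρg = 1129 × 9.81 / 1000 = 11.07549 kN/m³.
The plate is horizontal, so pressure is uniform at p = γ·h = 11.07549 × 6.93 = 76.7531 kN/m².
A = 2.57 × 3.6 = 9.252 m².
F = p·A = 76.7531 × 9.252 = 710.12 kN.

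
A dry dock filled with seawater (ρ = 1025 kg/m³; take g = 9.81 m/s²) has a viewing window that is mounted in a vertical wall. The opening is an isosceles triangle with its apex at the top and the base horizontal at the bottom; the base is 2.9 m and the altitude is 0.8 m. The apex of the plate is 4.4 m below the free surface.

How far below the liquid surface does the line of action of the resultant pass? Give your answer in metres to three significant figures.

γ = ρg = 1025 × 9.81 / 1000 = 10.05525 kN/m³.
With the apex up, the centroid sits 2h/3 = 2 × 0.8/3 = 0.533333 m below the apex, so the centroid depth is h_c = 4.4 + 0.533333 = 4.93333 m.
A = ½ × 2.9 × 0.8 = 1.16 m².
Resultant F = γ·h_c·A = 10.05525 × 4.93333 × 1.16 = 57.5428 kN.
I_c = b·h³/36 = 2.9 × 0.8³/36 = 0.0412444 m⁴.
Centre of pressure: y_p = y_c + I_c/(y_c·A) = 4.93333 + 0.0412444/(4.93333 × 1.16) = 4.93333 + 0.0072072 = 4.94054 m along the plane.

h_p = 4.94 m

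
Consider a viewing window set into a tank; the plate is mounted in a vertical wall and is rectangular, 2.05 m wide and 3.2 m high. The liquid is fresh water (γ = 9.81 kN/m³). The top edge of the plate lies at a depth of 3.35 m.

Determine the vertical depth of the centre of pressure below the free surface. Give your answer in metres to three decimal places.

γ = 9.81 kN/m³.
The centroid lies 3.2/2 = 1.6 m below the top edge, so the centroid depth is h_c = 3.35 + 1.6 = 4.95 m.
A = 2.05 × 3.2 = 6.56 m².
Resultant F = γ·h_c·A = 9.81 × 4.95 × 6.56 = 318.55 kN.
I_c = b·h³/12 = 2.05 × 3.2³/12 = 5.59787 m⁴.
Centre of pressure: y_p = y_c + I_c/(y_c·A) = 4.95 + 5.59787/(4.95 × 6.56) = 4.95 + 0.172391 = 5.12239 m along the plane.

h_p = 5.122 m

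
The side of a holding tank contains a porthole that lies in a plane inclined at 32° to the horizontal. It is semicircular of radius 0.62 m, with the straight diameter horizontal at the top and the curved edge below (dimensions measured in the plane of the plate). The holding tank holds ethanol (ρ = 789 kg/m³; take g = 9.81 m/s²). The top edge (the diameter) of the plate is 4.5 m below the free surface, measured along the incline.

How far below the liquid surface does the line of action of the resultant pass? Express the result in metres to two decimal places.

h_p = 2.53 m

γ = ρg = 789 × 9.81 / 1000 = 7.74009 kN/m³.
Let θ = 32° be the plate's angle to the horizontal; measure y along the incline from where the plane meets the free surface. Vertical depth h = y·sinθ with sinθ = 0.529919.
The centroid of a semicircle lies 4r/(3π) = 0.263136 m from the diameter, here below the top edge, so y_c = 4.5 + 0.263136 = 4.76314 m and h_c = 4.76314 × 0.529919 = 2.52408 m.
A = πr²/2 = π × 0.62²/2 = 0.603814 m².
Resultant F = γ·h_c·A = 7.74009 × 2.52408 × 0.603814 = 11.7965 kN.
I_c = (π/8 − 8/(9π))·r⁴ = 0.109757 × 0.62⁴ = 0.0162181 m⁴.
Centre of pressure: y_p = y_c + I_c/(y_c·A) = 4.76314 + 0.0162181/(4.76314 × 0.603814) = 4.76314 + 0.00563902 = 4.76878 m along the plane.
Vertically, h_p = y_p·sinθ = 4.76878 × 0.529919 = 2.52707 m.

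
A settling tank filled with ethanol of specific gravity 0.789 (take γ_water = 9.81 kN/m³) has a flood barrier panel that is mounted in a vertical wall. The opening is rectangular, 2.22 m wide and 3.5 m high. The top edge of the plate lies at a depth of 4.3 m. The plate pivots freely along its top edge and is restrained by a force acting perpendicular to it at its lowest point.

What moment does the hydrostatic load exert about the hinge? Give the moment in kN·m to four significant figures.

γ = 0.789 × 9.81 = 7.74009 kN/m³.
The centroid lies 3.5/2 = 1.75 m below the top edge, so the centroid depth is h_c = 4.3 + 1.75 = 6.05 m.
A = 2.22 × 3.5 = 7.77 m².
Resultant F = γ·h_c·A = 7.74009 × 6.05 × 7.77 = 363.85 kN.
I_c = b·h³/12 = 2.22 × 3.5³/12 = 7.93188 m⁴.
Centre of pressure: y_p = y_c + I_c/(y_c·A) = 6.05 + 7.93188/(6.05 × 7.77) = 6.05 + 0.168733 = 6.21873 m along the plane.
The resultant acts 1.75 + 0.168733 = 1.91873 m (along the plate) below the hinge at the top edge, so the moment about the hinge is M = F × 1.91873 = 363.85 × 1.91873 = 698.13 kN·m.

M ≈ 698.1 kN·m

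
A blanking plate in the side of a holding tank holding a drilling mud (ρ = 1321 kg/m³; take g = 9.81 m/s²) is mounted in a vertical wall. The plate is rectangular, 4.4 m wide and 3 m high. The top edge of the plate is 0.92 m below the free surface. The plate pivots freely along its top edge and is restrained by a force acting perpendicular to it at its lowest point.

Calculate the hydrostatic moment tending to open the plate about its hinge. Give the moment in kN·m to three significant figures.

γ = ρg = 1321 × 9.81 / 1000 = 12.95901 kN/m³.
The centroid lies 3/2 = 1.5 m below the top edge, so the centroid depth is h_c = 0.92 + 1.5 = 2.42 m.
A = 4.4 × 3 = 13.2 m².
Resultant F = γ·h_c·A = 12.95901 × 2.42 × 13.2 = 413.963 kN.
I_c = b·h³/12 = 4.4 × 3³/12 = 9.9 m⁴.
Centre of pressure: y_p = y_c + I_c/(y_c·A) = 2.42 + 9.9/(2.42 × 13.2) = 2.42 + 0.309917 = 2.72992 m along the plane.
The resultant acts 1.5 + 0.309917 = 1.80992 m (along the plate) below the hinge at the top edge, so the moment about the hinge is M = F × 1.80992 = 413.963 × 1.80992 = 749.24 kN·m.

M ≈ 749 kN·m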